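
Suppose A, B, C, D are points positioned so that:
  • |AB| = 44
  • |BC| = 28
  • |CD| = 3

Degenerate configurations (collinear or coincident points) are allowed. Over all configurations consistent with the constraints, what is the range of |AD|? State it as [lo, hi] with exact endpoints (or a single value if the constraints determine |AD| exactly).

|AD| ∈ [13, 75]  (≈ [13.0000, 75.0000])

|AB| ∈ {44}
|BC| ∈ {28}
|CD| ∈ {3}
|AC| ∈ [16, 72]
|BD| ∈ [25, 31]
|AD| ∈ [13, 75]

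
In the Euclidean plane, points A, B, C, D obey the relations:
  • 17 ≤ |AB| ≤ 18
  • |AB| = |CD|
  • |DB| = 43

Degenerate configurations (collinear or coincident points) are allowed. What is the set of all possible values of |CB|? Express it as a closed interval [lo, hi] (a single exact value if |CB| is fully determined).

|AB| ∈ [17, 18]
|BD| ∈ {43}
|CD| ∈ [17, 18]
|AD| ∈ [25, 61]
|BC| ∈ [25, 61]
|AC| ∈ [7, 79]

|CB| ∈ [25, 61]  (≈ [25.0000, 61.0000])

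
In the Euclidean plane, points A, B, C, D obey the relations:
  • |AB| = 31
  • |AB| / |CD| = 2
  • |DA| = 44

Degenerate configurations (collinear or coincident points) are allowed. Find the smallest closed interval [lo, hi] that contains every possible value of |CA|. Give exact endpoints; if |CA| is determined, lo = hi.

|AB| ∈ {31}
|AD| ∈ {44}
|CD| ∈ {31/2}
|BD| ∈ [13, 75]
|AC| ∈ [57/2, 119/2]
|BC| ∈ [0, 181/2]

|CA| ∈ [57/2, 119/2]  (≈ [28.5000, 59.5000])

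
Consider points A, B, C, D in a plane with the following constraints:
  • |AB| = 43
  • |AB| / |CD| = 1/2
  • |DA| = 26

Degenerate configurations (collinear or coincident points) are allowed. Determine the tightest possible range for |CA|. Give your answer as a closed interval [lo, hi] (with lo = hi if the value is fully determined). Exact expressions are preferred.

|CA| ∈ [60, 112]  (≈ [60.0000, 112.0000])

|AB| ∈ {43}
|AD| ∈ {26}
|CD| ∈ {86}
|BD| ∈ [17, 69]
|AC| ∈ [60, 112]
|BC| ∈ [17, 155]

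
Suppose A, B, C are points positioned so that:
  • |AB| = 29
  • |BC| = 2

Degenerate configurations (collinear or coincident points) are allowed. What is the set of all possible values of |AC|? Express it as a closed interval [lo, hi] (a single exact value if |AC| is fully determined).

|AC| ∈ [27, 31]  (≈ [27.0000, 31.0000])

|AB| ∈ {29}
|BC| ∈ {2}
|AC| ∈ [27, 31]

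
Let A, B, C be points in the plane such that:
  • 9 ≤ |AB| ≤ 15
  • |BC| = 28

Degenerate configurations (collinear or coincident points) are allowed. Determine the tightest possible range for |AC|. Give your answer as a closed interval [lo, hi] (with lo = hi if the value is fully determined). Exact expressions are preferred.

|AC| ∈ [13, 43]  (≈ [13.0000, 43.0000])

|AB| ∈ [9, 15]
|BC| ∈ {28}
|AC| ∈ [13, 43]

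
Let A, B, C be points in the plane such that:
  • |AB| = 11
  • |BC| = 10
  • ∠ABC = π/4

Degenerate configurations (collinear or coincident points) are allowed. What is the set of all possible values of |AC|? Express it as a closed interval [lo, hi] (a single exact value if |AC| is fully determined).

|AB| ∈ {11}
|BC| ∈ {10}
|AC| ∈ {√(221 - 110·√(2))}

|AC| = √(221 - 110·√(2))  (≈ 8.0893)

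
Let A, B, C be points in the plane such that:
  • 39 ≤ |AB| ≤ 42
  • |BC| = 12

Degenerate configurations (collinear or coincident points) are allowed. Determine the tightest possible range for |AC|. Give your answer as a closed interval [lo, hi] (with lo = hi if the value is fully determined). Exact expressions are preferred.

|AB| ∈ [39, 42]
|BC| ∈ {12}
|AC| ∈ [27, 54]

|AC| ∈ [27, 54]  (≈ [27.0000, 54.0000])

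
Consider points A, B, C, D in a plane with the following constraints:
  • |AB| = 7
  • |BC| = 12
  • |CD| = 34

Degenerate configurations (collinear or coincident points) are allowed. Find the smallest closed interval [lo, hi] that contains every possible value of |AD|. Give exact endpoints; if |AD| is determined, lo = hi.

|AD| ∈ [15, 53]  (≈ [15.0000, 53.0000])

|AB| ∈ {7}
|BC| ∈ {12}
|CD| ∈ {34}
|AC| ∈ [5, 19]
|BD| ∈ [22, 46]
|AD| ∈ [15, 53]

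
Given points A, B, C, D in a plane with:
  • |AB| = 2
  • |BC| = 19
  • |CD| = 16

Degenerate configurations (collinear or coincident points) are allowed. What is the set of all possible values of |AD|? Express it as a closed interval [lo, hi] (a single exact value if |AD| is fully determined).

|AB| ∈ {2}
|BC| ∈ {19}
|CD| ∈ {16}
|AC| ∈ [17, 21]
|BD| ∈ [3, 35]
|AD| ∈ [1, 37]

|AD| ∈ [1, 37]  (≈ [1.0000, 37.0000])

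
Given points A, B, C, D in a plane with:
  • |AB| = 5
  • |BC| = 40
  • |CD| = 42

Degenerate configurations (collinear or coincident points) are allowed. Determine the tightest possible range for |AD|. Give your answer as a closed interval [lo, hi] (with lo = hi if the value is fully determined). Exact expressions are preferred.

|AD| ∈ [0, 87]  (≈ [0.0000, 87.0000])

|AB| ∈ {5}
|BC| ∈ {40}
|CD| ∈ {42}
|AC| ∈ [35, 45]
|BD| ∈ [2, 82]
|AD| ∈ [0, 87]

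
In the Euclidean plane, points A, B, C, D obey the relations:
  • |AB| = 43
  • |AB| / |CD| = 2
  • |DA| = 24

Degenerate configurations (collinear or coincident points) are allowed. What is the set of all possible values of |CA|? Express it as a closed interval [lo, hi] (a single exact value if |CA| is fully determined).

|CA| ∈ [5/2, 91/2]  (≈ [2.5000, 45.5000])

|AB| ∈ {43}
|AD| ∈ {24}
|CD| ∈ {43/2}
|BD| ∈ [19, 67]
|AC| ∈ [5/2, 91/2]
|BC| ∈ [0, 177/2]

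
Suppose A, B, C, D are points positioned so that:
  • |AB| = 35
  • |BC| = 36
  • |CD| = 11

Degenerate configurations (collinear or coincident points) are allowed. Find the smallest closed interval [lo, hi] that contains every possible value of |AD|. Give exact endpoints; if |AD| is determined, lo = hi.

|AD| ∈ [0, 82]  (≈ [0.0000, 82.0000])

|AB| ∈ {35}
|BC| ∈ {36}
|CD| ∈ {11}
|AC| ∈ [1, 71]
|BD| ∈ [25, 47]
|AD| ∈ [0, 82]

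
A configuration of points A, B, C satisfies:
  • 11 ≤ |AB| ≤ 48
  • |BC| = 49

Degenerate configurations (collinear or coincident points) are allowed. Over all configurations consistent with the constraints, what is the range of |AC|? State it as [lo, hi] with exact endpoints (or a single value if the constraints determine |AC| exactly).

|AB| ∈ [11, 48]
|BC| ∈ {49}
|AC| ∈ [1, 97]

|AC| ∈ [1, 97]  (≈ [1.0000, 97.0000])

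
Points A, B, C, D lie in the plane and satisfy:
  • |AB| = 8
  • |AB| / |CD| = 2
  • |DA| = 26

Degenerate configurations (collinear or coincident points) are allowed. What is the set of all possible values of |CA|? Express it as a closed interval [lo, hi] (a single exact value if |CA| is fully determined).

|AB| ∈ {8}
|AD| ∈ {26}
|CD| ∈ {4}
|BD| ∈ [18, 34]
|AC| ∈ [22, 30]
|BC| ∈ [14, 38]

|CA| ∈ [22, 30]  (≈ [22.0000, 30.0000])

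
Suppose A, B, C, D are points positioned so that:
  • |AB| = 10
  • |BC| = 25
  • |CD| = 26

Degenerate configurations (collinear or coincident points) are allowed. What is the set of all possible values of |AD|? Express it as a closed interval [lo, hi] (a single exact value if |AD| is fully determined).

|AB| ∈ {10}
|BC| ∈ {25}
|CD| ∈ {26}
|AC| ∈ [15, 35]
|BD| ∈ [1, 51]
|AD| ∈ [0, 61]

|AD| ∈ [0, 61]  (≈ [0.0000, 61.0000])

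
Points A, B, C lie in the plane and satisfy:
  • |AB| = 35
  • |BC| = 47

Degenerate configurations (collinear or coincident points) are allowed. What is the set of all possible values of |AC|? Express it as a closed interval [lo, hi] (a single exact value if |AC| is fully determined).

|AB| ∈ {35}
|BC| ∈ {47}
|AC| ∈ [12, 82]

|AC| ∈ [12, 82]  (≈ [12.0000, 82.0000])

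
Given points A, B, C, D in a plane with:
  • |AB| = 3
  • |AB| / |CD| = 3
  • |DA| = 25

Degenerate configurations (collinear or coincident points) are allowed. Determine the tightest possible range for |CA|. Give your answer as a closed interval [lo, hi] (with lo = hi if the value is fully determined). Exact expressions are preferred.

|AB| ∈ {3}
|AD| ∈ {25}
|CD| ∈ {1}
|BD| ∈ [22, 28]
|AC| ∈ [24, 26]
|BC| ∈ [21, 29]

|CA| ∈ [24, 26]  (≈ [24.0000, 26.0000])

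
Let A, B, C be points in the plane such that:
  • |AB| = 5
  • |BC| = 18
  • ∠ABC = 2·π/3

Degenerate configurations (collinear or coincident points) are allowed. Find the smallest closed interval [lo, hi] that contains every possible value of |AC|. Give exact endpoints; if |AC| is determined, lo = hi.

|AC| = √(439)  (≈ 20.9523)

|AB| ∈ {5}
|BC| ∈ {18}
|AC| ∈ {√(439)}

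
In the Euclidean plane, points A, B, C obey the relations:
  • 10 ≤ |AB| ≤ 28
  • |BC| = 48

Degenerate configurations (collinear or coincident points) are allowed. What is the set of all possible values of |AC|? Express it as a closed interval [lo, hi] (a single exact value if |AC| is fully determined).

|AB| ∈ [10, 28]
|BC| ∈ {48}
|AC| ∈ [20, 76]

|AC| ∈ [20, 76]  (≈ [20.0000, 76.0000])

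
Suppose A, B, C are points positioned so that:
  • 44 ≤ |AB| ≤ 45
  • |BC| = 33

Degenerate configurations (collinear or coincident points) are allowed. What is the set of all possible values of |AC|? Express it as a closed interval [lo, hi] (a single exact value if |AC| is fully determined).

|AC| ∈ [11, 78]  (≈ [11.0000, 78.0000])

|AB| ∈ [44, 45]
|BC| ∈ {33}
|AC| ∈ [11, 78]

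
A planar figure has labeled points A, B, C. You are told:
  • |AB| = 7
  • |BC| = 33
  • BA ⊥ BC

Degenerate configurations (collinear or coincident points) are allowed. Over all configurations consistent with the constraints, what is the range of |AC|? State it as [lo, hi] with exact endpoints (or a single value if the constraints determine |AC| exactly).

|AC| = √(1138)  (≈ 33.7343)

|AB| ∈ {7}
|BC| ∈ {33}
|AC| ∈ {√(1138)}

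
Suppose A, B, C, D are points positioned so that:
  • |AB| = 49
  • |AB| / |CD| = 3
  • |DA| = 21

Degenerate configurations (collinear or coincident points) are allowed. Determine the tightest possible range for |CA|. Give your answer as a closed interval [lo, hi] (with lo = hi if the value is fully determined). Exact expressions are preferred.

|AB| ∈ {49}
|AD| ∈ {21}
|CD| ∈ {49/3}
|BD| ∈ [28, 70]
|AC| ∈ [14/3, 112/3]
|BC| ∈ [35/3, 259/3]

|CA| ∈ [14/3, 112/3]  (≈ [4.6667, 37.3333])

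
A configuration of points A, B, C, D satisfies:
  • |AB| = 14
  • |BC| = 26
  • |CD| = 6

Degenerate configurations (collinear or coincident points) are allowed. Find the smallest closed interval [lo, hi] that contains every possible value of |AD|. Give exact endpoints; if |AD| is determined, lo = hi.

|AB| ∈ {14}
|BC| ∈ {26}
|CD| ∈ {6}
|AC| ∈ [12, 40]
|BD| ∈ [20, 32]
|AD| ∈ [6, 46]

|AD| ∈ [6, 46]  (≈ [6.0000, 46.0000])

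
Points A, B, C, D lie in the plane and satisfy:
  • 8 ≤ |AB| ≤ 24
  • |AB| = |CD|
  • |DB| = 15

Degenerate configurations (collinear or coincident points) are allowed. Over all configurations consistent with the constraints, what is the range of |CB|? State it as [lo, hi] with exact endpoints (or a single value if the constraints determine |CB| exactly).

|CB| ∈ [0, 39]  (≈ [0.0000, 39.0000])

|AB| ∈ [8, 24]
|BD| ∈ {15}
|CD| ∈ [8, 24]
|AD| ∈ [0, 39]
|BC| ∈ [0, 39]
|AC| ∈ [0, 63]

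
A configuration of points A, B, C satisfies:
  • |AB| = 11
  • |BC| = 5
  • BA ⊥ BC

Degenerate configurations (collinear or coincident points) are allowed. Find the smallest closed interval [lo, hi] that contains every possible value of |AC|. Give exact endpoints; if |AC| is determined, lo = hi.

|AC| = √(146)  (≈ 12.0830)

|AB| ∈ {11}
|BC| ∈ {5}
|AC| ∈ {√(146)}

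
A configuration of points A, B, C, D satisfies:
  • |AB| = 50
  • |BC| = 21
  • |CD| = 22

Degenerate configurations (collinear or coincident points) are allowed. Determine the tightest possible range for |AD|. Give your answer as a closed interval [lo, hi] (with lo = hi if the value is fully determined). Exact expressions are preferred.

|AD| ∈ [7, 93]  (≈ [7.0000, 93.0000])

|AB| ∈ {50}
|BC| ∈ {21}
|CD| ∈ {22}
|AC| ∈ [29, 71]
|BD| ∈ [1, 43]
|AD| ∈ [7, 93]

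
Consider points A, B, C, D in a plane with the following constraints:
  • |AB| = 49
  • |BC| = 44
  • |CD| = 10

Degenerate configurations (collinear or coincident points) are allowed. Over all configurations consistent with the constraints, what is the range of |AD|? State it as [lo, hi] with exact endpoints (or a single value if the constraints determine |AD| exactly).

|AB| ∈ {49}
|BC| ∈ {44}
|CD| ∈ {10}
|AC| ∈ [5, 93]
|BD| ∈ [34, 54]
|AD| ∈ [0, 103]

|AD| ∈ [0, 103]  (≈ [0.0000, 103.0000])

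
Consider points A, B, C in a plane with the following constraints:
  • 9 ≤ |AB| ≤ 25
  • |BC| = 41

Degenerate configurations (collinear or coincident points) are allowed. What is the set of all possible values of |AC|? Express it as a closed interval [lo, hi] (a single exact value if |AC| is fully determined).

|AC| ∈ [16, 66]  (≈ [16.0000, 66.0000])

|AB| ∈ [9, 25]
|BC| ∈ {41}
|AC| ∈ [16, 66]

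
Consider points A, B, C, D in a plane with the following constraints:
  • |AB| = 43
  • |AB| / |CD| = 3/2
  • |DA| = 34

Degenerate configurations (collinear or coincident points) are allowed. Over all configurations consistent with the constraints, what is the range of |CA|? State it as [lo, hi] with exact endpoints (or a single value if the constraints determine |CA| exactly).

|AB| ∈ {43}
|AD| ∈ {34}
|CD| ∈ {86/3}
|BD| ∈ [9, 77]
|AC| ∈ [16/3, 188/3]
|BC| ∈ [0, 317/3]

|CA| ∈ [16/3, 188/3]  (≈ [5.3333, 62.6667])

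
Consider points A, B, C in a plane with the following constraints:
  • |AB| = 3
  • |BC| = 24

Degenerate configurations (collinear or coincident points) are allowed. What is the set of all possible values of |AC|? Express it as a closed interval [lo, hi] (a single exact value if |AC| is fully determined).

|AC| ∈ [21, 27]  (≈ [21.0000, 27.0000])

|AB| ∈ {3}
|BC| ∈ {24}
|AC| ∈ [21, 27]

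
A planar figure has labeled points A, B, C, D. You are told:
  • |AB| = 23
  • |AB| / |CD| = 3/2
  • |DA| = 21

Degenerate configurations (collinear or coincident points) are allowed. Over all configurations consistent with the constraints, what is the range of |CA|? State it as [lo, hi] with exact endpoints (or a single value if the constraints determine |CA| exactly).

|AB| ∈ {23}
|AD| ∈ {21}
|CD| ∈ {46/3}
|BD| ∈ [2, 44]
|AC| ∈ [17/3, 109/3]
|BC| ∈ [0, 178/3]

|CA| ∈ [17/3, 109/3]  (≈ [5.6667, 36.3333])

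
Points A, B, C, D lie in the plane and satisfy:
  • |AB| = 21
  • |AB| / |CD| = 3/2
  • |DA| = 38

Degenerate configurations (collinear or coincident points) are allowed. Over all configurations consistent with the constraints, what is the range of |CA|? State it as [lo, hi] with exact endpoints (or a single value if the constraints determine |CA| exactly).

|AB| ∈ {21}
|AD| ∈ {38}
|CD| ∈ {14}
|BD| ∈ [17, 59]
|AC| ∈ [24, 52]
|BC| ∈ [3, 73]

|CA| ∈ [24, 52]  (≈ [24.0000, 52.0000])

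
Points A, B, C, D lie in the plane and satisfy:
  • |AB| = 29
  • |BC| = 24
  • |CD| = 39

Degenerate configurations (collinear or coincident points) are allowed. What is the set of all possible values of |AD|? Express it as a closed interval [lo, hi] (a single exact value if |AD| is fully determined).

|AB| ∈ {29}
|BC| ∈ {24}
|CD| ∈ {39}
|AC| ∈ [5, 53]
|BD| ∈ [15, 63]
|AD| ∈ [0, 92]

|AD| ∈ [0, 92]  (≈ [0.0000, 92.0000])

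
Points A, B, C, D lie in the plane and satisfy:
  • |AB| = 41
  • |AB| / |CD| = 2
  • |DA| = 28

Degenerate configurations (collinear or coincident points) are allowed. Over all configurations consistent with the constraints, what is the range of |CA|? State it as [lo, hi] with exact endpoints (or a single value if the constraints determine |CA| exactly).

|CA| ∈ [15/2, 97/2]  (≈ [7.5000, 48.5000])

|AB| ∈ {41}
|AD| ∈ {28}
|CD| ∈ {41/2}
|BD| ∈ [13, 69]
|AC| ∈ [15/2, 97/2]
|BC| ∈ [0, 179/2]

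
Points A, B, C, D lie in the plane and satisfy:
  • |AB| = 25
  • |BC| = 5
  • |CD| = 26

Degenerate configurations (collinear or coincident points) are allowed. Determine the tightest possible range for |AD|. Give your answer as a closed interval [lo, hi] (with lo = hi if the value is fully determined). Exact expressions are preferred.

|AB| ∈ {25}
|BC| ∈ {5}
|CD| ∈ {26}
|AC| ∈ [20, 30]
|BD| ∈ [21, 31]
|AD| ∈ [0, 56]

|AD| ∈ [0, 56]  (≈ [0.0000, 56.0000])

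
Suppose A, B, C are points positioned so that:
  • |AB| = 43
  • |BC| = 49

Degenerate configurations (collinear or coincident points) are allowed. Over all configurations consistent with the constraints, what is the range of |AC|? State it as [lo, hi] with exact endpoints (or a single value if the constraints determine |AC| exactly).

|AB| ∈ {43}
|BC| ∈ {49}
|AC| ∈ [6, 92]

|AC| ∈ [6, 92]  (≈ [6.0000, 92.0000])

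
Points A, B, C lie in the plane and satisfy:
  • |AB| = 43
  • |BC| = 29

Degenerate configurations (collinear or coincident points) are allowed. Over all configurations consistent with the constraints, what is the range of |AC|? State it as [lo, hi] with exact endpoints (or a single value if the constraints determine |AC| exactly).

|AB| ∈ {43}
|BC| ∈ {29}
|AC| ∈ [14, 72]

|AC| ∈ [14, 72]  (≈ [14.0000, 72.0000])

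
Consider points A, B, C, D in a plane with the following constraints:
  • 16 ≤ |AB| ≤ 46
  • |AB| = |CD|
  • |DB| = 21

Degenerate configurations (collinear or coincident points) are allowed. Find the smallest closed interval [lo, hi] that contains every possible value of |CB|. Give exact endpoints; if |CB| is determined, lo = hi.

|AB| ∈ [16, 46]
|BD| ∈ {21}
|CD| ∈ [16, 46]
|AD| ∈ [0, 67]
|BC| ∈ [0, 67]
|AC| ∈ [0, 113]

|CB| ∈ [0, 67]  (≈ [0.0000, 67.0000])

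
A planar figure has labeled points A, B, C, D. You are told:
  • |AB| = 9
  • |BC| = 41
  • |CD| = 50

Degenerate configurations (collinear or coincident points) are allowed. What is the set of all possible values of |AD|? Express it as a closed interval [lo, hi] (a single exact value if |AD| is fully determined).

|AB| ∈ {9}
|BC| ∈ {41}
|CD| ∈ {50}
|AC| ∈ [32, 50]
|BD| ∈ [9, 91]
|AD| ∈ [0, 100]

|AD| ∈ [0, 100]  (≈ [0.0000, 100.0000])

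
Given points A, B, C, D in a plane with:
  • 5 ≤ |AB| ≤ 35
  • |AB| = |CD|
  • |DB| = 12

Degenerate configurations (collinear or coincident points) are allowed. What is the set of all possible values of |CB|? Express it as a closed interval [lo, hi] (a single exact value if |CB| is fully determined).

|AB| ∈ [5, 35]
|BD| ∈ {12}
|CD| ∈ [5, 35]
|AD| ∈ [0, 47]
|BC| ∈ [0, 47]
|AC| ∈ [0, 82]

|CB| ∈ [0, 47]  (≈ [0.0000, 47.0000])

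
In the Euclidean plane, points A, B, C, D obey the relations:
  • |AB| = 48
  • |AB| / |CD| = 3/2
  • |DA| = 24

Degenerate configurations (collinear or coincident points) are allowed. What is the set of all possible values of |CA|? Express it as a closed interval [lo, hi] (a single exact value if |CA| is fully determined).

|CA| ∈ [8, 56]  (≈ [8.0000, 56.0000])

|AB| ∈ {48}
|AD| ∈ {24}
|CD| ∈ {32}
|BD| ∈ [24, 72]
|AC| ∈ [8, 56]
|BC| ∈ [0, 104]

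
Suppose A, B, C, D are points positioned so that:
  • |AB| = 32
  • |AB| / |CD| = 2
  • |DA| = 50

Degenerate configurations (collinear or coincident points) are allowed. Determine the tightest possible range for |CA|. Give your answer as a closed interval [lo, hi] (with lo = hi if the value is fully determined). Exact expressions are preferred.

|AB| ∈ {32}
|AD| ∈ {50}
|CD| ∈ {16}
|BD| ∈ [18, 82]
|AC| ∈ [34, 66]
|BC| ∈ [2, 98]

|CA| ∈ [34, 66]  (≈ [34.0000, 66.0000])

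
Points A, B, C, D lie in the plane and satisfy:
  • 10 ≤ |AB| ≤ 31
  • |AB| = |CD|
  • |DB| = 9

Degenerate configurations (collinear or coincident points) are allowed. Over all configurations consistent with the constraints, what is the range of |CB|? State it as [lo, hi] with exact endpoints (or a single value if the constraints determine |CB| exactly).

|CB| ∈ [1, 40]  (≈ [1.0000, 40.0000])

|AB| ∈ [10, 31]
|BD| ∈ {9}
|CD| ∈ [10, 31]
|AD| ∈ [1, 40]
|BC| ∈ [1, 40]
|AC| ∈ [0, 71]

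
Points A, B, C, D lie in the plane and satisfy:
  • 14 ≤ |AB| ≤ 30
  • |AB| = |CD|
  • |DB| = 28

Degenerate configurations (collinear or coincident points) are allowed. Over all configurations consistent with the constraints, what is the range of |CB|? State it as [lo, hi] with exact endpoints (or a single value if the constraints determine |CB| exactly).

|AB| ∈ [14, 30]
|BD| ∈ {28}
|CD| ∈ [14, 30]
|AD| ∈ [0, 58]
|BC| ∈ [0, 58]
|AC| ∈ [0, 88]

|CB| ∈ [0, 58]  (≈ [0.0000, 58.0000])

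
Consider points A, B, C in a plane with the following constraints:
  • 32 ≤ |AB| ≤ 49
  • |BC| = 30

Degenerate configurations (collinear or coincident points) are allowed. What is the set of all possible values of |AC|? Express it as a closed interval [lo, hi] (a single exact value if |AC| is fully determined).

|AB| ∈ [32, 49]
|BC| ∈ {30}
|AC| ∈ [2, 79]

|AC| ∈ [2, 79]  (≈ [2.0000, 79.0000])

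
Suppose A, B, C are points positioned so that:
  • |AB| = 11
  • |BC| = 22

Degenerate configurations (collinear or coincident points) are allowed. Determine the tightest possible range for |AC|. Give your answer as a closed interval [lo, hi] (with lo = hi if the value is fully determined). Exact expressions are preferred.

|AB| ∈ {11}
|BC| ∈ {22}
|AC| ∈ [11, 33]

|AC| ∈ [11, 33]  (≈ [11.0000, 33.0000])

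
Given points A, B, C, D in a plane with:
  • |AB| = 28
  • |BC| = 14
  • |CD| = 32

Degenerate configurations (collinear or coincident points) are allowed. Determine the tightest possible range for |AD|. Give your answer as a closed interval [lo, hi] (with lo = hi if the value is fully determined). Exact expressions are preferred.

|AB| ∈ {28}
|BC| ∈ {14}
|CD| ∈ {32}
|AC| ∈ [14, 42]
|BD| ∈ [18, 46]
|AD| ∈ [0, 74]

|AD| ∈ [0, 74]  (≈ [0.0000, 74.0000])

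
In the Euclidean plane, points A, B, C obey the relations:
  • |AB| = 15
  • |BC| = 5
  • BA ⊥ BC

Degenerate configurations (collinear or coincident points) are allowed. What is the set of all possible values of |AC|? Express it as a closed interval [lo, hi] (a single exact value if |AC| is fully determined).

|AC| = 5·√(10)  (≈ 15.8114)

|AB| ∈ {15}
|BC| ∈ {5}
|AC| ∈ {5·√(10)}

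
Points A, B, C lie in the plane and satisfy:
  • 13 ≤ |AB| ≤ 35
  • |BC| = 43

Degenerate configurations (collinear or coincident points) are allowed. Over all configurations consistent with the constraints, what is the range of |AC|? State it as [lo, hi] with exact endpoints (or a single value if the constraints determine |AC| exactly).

|AB| ∈ [13, 35]
|BC| ∈ {43}
|AC| ∈ [8, 78]

|AC| ∈ [8, 78]  (≈ [8.0000, 78.0000])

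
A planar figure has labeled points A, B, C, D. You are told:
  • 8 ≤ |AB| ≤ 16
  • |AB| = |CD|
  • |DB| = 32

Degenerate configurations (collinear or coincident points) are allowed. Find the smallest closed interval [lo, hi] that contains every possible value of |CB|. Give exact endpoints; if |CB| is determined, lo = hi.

|AB| ∈ [8, 16]
|BD| ∈ {32}
|CD| ∈ [8, 16]
|AD| ∈ [16, 48]
|BC| ∈ [16, 48]
|AC| ∈ [0, 64]

|CB| ∈ [16, 48]  (≈ [16.0000, 48.0000])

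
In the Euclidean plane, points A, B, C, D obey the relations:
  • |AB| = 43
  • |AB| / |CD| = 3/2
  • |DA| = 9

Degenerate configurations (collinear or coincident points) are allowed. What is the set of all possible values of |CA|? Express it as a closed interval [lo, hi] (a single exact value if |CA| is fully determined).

|AB| ∈ {43}
|AD| ∈ {9}
|CD| ∈ {86/3}
|BD| ∈ [34, 52]
|AC| ∈ [59/3, 113/3]
|BC| ∈ [16/3, 242/3]

|CA| ∈ [59/3, 113/3]  (≈ [19.6667, 37.6667])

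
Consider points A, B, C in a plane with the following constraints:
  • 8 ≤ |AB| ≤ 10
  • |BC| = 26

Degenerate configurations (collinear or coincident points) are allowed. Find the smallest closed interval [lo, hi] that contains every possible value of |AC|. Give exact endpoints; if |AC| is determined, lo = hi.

|AB| ∈ [8, 10]
|BC| ∈ {26}
|AC| ∈ [16, 36]

|AC| ∈ [16, 36]  (≈ [16.0000, 36.0000])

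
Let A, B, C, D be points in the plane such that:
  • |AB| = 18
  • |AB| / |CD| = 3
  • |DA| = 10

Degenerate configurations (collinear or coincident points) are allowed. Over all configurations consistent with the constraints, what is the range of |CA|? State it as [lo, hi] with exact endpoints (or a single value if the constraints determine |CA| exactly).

|AB| ∈ {18}
|AD| ∈ {10}
|CD| ∈ {6}
|BD| ∈ [8, 28]
|AC| ∈ [4, 16]
|BC| ∈ [2, 34]

|CA| ∈ [4, 16]  (≈ [4.0000, 16.0000])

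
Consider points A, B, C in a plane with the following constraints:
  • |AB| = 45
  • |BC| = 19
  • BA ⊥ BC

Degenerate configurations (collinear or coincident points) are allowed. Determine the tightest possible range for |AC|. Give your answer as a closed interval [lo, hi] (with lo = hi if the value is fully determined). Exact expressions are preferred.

|AC| = √(2386)  (≈ 48.8467)

|AB| ∈ {45}
|BC| ∈ {19}
|AC| ∈ {√(2386)}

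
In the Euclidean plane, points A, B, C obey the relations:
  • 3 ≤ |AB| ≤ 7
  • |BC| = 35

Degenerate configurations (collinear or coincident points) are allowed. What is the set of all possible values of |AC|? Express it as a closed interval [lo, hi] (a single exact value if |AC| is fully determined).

|AB| ∈ [3, 7]
|BC| ∈ {35}
|AC| ∈ [28, 42]

|AC| ∈ [28, 42]  (≈ [28.0000, 42.0000])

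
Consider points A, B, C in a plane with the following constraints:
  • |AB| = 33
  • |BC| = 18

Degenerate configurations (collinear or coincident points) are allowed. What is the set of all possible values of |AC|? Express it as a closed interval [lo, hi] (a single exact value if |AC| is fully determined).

|AC| ∈ [15, 51]  (≈ [15.0000, 51.0000])

|AB| ∈ {33}
|BC| ∈ {18}
|AC| ∈ [15, 51]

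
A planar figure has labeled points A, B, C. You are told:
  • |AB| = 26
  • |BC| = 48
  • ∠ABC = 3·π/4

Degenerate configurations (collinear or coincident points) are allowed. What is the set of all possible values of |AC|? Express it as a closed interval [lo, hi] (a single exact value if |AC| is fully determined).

|AC| = 2·√(312·√(2) + 745)  (≈ 68.8835)

|AB| ∈ {26}
|BC| ∈ {48}
|AC| ∈ {2·√(312·√(2) + 745)}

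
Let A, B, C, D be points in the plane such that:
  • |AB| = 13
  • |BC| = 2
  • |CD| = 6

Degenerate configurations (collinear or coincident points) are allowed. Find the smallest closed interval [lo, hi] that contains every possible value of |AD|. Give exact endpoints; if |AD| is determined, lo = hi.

|AB| ∈ {13}
|BC| ∈ {2}
|CD| ∈ {6}
|AC| ∈ [11, 15]
|BD| ∈ [4, 8]
|AD| ∈ [5, 21]

|AD| ∈ [5, 21]  (≈ [5.0000, 21.0000])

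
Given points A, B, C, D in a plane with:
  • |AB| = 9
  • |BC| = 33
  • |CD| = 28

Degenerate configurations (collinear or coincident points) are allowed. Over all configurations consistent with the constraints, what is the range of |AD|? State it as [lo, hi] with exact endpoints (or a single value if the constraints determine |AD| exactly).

|AD| ∈ [0, 70]  (≈ [0.0000, 70.0000])

|AB| ∈ {9}
|BC| ∈ {33}
|CD| ∈ {28}
|AC| ∈ [24, 42]
|BD| ∈ [5, 61]
|AD| ∈ [0, 70]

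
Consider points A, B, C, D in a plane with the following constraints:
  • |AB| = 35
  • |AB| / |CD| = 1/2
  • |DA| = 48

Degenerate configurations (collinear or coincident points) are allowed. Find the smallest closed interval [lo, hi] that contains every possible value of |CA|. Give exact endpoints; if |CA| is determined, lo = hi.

|AB| ∈ {35}
|AD| ∈ {48}
|CD| ∈ {70}
|BD| ∈ [13, 83]
|AC| ∈ [22, 118]
|BC| ∈ [0, 153]

|CA| ∈ [22, 118]  (≈ [22.0000, 118.0000])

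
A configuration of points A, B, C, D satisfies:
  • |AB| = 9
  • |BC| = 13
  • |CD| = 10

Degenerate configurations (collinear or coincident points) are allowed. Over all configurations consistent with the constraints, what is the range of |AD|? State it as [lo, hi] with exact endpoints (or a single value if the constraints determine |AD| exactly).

|AD| ∈ [0, 32]  (≈ [0.0000, 32.0000])

|AB| ∈ {9}
|BC| ∈ {13}
|CD| ∈ {10}
|AC| ∈ [4, 22]
|BD| ∈ [3, 23]
|AD| ∈ [0, 32]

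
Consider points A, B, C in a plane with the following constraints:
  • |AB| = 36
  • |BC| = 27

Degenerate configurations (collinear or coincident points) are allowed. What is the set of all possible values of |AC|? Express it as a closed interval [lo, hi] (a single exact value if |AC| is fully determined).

|AC| ∈ [9, 63]  (≈ [9.0000, 63.0000])

|AB| ∈ {36}
|BC| ∈ {27}
|AC| ∈ [9, 63]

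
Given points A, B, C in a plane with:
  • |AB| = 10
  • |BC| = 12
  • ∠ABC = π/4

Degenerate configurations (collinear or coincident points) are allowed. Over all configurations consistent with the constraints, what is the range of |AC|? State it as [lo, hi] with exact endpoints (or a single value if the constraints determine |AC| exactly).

|AB| ∈ {10}
|BC| ∈ {12}
|AC| ∈ {2·√(61 - 30·√(2))}

|AC| = 2·√(61 - 30·√(2))  (≈ 8.6194)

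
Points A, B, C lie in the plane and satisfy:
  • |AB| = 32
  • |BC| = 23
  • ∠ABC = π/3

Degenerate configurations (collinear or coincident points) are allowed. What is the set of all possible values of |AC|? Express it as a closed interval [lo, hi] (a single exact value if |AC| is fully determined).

|AB| ∈ {32}
|BC| ∈ {23}
|AC| ∈ {√(817)}

|AC| = √(817)  (≈ 28.5832)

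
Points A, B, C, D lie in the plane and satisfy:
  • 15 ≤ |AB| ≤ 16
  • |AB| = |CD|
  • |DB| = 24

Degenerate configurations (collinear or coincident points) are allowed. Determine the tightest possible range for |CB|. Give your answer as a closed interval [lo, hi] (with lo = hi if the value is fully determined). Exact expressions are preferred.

|AB| ∈ [15, 16]
|BD| ∈ {24}
|CD| ∈ [15, 16]
|AD| ∈ [8, 40]
|BC| ∈ [8, 40]
|AC| ∈ [0, 56]

|CB| ∈ [8, 40]  (≈ [8.0000, 40.0000])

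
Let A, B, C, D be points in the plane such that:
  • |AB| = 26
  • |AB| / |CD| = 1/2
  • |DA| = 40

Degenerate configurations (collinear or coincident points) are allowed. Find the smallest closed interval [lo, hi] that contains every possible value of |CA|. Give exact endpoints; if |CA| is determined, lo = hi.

|AB| ∈ {26}
|AD| ∈ {40}
|CD| ∈ {52}
|BD| ∈ [14, 66]
|AC| ∈ [12, 92]
|BC| ∈ [0, 118]

|CA| ∈ [12, 92]  (≈ [12.0000, 92.0000])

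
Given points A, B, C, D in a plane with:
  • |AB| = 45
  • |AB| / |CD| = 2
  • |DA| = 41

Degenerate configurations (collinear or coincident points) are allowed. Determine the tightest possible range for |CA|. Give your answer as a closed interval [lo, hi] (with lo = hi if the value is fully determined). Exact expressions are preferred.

|CA| ∈ [37/2, 127/2]  (≈ [18.5000, 63.5000])

|AB| ∈ {45}
|AD| ∈ {41}
|CD| ∈ {45/2}
|BD| ∈ [4, 86]
|AC| ∈ [37/2, 127/2]
|BC| ∈ [0, 217/2]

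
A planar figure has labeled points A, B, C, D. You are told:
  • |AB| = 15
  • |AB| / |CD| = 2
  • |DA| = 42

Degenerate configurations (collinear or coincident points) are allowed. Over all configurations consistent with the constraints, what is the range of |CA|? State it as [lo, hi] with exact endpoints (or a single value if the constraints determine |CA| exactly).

|CA| ∈ [69/2, 99/2]  (≈ [34.5000, 49.5000])

|AB| ∈ {15}
|AD| ∈ {42}
|CD| ∈ {15/2}
|BD| ∈ [27, 57]
|AC| ∈ [69/2, 99/2]
|BC| ∈ [39/2, 129/2]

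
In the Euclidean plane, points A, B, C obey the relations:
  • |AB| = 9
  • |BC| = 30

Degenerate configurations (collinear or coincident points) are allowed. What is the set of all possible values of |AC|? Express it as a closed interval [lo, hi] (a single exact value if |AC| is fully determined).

|AB| ∈ {9}
|BC| ∈ {30}
|AC| ∈ [21, 39]

|AC| ∈ [21, 39]  (≈ [21.0000, 39.0000])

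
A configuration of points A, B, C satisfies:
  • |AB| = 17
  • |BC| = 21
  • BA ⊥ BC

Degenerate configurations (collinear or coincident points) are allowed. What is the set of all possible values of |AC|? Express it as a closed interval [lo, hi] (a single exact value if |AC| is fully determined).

|AC| = √(730)  (≈ 27.0185)

|AB| ∈ {17}
|BC| ∈ {21}
|AC| ∈ {√(730)}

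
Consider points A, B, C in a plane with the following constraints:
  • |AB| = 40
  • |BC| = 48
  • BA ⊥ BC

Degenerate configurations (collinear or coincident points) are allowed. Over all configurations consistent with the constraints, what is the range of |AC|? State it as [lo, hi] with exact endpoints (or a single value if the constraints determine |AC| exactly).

|AB| ∈ {40}
|BC| ∈ {48}
|AC| ∈ {8·√(61)}

|AC| = 8·√(61)  (≈ 62.4820)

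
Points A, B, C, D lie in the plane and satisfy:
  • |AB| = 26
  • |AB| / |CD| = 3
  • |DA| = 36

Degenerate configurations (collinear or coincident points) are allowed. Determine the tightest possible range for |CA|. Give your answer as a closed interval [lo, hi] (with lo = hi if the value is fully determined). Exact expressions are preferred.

|AB| ∈ {26}
|AD| ∈ {36}
|CD| ∈ {26/3}
|BD| ∈ [10, 62]
|AC| ∈ [82/3, 134/3]
|BC| ∈ [4/3, 212/3]

|CA| ∈ [82/3, 134/3]  (≈ [27.3333, 44.6667])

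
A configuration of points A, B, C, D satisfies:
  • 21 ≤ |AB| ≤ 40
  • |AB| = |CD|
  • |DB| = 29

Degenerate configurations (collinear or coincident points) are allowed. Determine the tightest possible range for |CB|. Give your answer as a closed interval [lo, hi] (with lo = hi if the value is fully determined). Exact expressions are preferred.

|CB| ∈ [0, 69]  (≈ [0.0000, 69.0000])

|AB| ∈ [21, 40]
|BD| ∈ {29}
|CD| ∈ [21, 40]
|AD| ∈ [0, 69]
|BC| ∈ [0, 69]
|AC| ∈ [0, 109]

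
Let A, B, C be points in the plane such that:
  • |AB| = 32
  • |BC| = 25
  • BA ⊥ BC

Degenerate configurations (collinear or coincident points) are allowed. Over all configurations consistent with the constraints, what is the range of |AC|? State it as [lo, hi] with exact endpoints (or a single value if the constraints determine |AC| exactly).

|AC| = √(1649)  (≈ 40.6079)

|AB| ∈ {32}
|BC| ∈ {25}
|AC| ∈ {√(1649)}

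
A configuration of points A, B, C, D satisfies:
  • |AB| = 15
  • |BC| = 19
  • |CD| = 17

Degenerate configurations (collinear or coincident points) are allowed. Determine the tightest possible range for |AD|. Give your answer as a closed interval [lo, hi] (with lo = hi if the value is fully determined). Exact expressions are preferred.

|AD| ∈ [0, 51]  (≈ [0.0000, 51.0000])

|AB| ∈ {15}
|BC| ∈ {19}
|CD| ∈ {17}
|AC| ∈ [4, 34]
|BD| ∈ [2, 36]
|AD| ∈ [0, 51]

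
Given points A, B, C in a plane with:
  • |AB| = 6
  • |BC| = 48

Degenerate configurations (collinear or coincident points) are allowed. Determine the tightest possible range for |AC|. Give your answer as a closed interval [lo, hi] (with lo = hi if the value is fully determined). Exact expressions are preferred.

|AC| ∈ [42, 54]  (≈ [42.0000, 54.0000])

|AB| ∈ {6}
|BC| ∈ {48}
|AC| ∈ [42, 54]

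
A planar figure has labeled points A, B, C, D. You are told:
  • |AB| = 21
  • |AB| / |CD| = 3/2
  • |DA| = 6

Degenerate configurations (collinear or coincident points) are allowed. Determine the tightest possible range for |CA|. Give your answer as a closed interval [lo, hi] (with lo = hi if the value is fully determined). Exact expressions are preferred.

|AB| ∈ {21}
|AD| ∈ {6}
|CD| ∈ {14}
|BD| ∈ [15, 27]
|AC| ∈ [8, 20]
|BC| ∈ [1, 41]

|CA| ∈ [8, 20]  (≈ [8.0000, 20.0000])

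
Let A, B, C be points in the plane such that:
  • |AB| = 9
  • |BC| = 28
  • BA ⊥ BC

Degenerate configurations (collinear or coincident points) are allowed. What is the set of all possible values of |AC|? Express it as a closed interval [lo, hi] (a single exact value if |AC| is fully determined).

|AC| = √(865)  (≈ 29.4109)

|AB| ∈ {9}
|BC| ∈ {28}
|AC| ∈ {√(865)}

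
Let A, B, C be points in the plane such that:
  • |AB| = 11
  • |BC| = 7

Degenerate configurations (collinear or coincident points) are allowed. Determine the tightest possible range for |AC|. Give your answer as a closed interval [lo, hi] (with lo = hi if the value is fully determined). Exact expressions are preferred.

|AB| ∈ {11}
|BC| ∈ {7}
|AC| ∈ [4, 18]

|AC| ∈ [4, 18]  (≈ [4.0000, 18.0000])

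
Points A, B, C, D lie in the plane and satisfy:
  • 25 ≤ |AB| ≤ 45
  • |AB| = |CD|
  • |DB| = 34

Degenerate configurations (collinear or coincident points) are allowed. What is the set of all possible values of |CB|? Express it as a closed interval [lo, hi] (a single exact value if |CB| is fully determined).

|CB| ∈ [0, 79]  (≈ [0.0000, 79.0000])

|AB| ∈ [25, 45]
|BD| ∈ {34}
|CD| ∈ [25, 45]
|AD| ∈ [0, 79]
|BC| ∈ [0, 79]
|AC| ∈ [0, 124]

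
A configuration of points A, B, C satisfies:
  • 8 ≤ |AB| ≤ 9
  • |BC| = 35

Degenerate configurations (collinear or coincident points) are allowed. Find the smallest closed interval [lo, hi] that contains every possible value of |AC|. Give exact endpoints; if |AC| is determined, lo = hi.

|AB| ∈ [8, 9]
|BC| ∈ {35}
|AC| ∈ [26, 44]

|AC| ∈ [26, 44]  (≈ [26.0000, 44.0000])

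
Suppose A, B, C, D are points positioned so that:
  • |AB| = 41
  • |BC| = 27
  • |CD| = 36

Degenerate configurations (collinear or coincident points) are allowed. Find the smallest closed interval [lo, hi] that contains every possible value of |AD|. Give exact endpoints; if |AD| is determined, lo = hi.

|AB| ∈ {41}
|BC| ∈ {27}
|CD| ∈ {36}
|AC| ∈ [14, 68]
|BD| ∈ [9, 63]
|AD| ∈ [0, 104]

|AD| ∈ [0, 104]  (≈ [0.0000, 104.0000])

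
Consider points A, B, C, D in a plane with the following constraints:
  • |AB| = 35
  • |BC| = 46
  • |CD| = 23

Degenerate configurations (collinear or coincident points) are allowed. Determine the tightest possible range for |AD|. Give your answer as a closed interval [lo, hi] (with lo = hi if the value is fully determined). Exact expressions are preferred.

|AD| ∈ [0, 104]  (≈ [0.0000, 104.0000])

|AB| ∈ {35}
|BC| ∈ {46}
|CD| ∈ {23}
|AC| ∈ [11, 81]
|BD| ∈ [23, 69]
|AD| ∈ [0, 104]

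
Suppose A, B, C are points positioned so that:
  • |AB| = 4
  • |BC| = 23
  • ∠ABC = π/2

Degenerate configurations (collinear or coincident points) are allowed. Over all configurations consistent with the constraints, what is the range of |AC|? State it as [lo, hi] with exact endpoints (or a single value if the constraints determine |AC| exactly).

|AC| = √(545)  (≈ 23.3452)

|AB| ∈ {4}
|BC| ∈ {23}
|AC| ∈ {√(545)}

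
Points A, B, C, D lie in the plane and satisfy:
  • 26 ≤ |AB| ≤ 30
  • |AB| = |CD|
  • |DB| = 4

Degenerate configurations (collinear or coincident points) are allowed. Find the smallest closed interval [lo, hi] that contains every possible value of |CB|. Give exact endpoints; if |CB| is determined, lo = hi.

|CB| ∈ [22, 34]  (≈ [22.0000, 34.0000])

|AB| ∈ [26, 30]
|BD| ∈ {4}
|CD| ∈ [26, 30]
|AD| ∈ [22, 34]
|BC| ∈ [22, 34]
|AC| ∈ [0, 64]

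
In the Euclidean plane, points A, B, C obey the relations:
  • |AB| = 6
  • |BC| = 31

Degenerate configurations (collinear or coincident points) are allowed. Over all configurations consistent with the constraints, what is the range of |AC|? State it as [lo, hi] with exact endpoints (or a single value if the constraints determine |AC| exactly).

|AB| ∈ {6}
|BC| ∈ {31}
|AC| ∈ [25, 37]

|AC| ∈ [25, 37]  (≈ [25.0000, 37.0000])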